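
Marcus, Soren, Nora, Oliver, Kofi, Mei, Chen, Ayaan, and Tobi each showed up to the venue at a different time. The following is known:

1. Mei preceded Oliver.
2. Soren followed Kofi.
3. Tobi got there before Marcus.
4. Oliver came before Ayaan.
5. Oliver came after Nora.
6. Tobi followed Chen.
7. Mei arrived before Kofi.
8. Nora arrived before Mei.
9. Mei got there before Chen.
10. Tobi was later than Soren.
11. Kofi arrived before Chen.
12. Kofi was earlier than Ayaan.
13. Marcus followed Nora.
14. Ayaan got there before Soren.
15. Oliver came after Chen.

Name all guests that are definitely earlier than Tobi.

Directly stated before Tobi: Chen and Soren.
Ayaan reaches Tobi via Ayaan → Soren → Tobi.
Kofi reaches Tobi via Kofi → Chen → Tobi.
Mei reaches Tobi via Mei → Chen → Tobi.
Likewise Nora and Oliver each reach Tobi by chaining the stated constraints.

Ayaan, Chen, Kofi, Mei, Nora, Oliver, Soren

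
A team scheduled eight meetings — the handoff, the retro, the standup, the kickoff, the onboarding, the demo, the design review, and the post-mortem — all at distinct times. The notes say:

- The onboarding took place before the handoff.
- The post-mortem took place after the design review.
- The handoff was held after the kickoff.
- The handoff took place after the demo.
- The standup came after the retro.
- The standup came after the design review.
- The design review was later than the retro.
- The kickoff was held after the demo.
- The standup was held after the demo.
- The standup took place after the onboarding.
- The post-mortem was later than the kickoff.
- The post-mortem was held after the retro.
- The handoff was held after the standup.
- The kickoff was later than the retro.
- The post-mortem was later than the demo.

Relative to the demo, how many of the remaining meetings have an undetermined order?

3

Forced after the demo: the handoff, the kickoff, the post-mortem, and the standup.
That leaves the design review, the onboarding, and the retro with no forced order relative to the demo — 3.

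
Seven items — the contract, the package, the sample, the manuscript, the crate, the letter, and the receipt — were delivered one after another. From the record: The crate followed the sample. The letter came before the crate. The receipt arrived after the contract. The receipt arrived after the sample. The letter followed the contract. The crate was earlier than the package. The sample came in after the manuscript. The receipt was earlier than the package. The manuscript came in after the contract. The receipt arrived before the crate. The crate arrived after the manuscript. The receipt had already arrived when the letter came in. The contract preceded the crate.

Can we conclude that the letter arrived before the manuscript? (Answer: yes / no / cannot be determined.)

Tracing the constraints gives the manuscript → the sample → the receipt → the letter, so the manuscript must come before the letter.
That means the letter cannot be before the manuscript.

no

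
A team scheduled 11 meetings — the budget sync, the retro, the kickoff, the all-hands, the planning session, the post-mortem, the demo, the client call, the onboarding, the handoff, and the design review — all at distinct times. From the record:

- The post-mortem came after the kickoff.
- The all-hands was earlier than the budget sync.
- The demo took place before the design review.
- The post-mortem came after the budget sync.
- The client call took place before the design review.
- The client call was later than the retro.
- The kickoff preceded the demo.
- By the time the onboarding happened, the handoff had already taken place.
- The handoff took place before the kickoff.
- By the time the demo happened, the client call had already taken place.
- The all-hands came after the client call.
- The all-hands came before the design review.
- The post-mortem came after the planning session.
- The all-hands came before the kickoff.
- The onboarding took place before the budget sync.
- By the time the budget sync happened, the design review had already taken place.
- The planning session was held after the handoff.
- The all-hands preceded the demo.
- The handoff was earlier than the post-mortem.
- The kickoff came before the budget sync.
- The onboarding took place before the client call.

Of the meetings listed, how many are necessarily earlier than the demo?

Directly stated before the demo: the all-hands, the client call, and the kickoff.
The handoff reaches the demo via the handoff → the kickoff → the demo.
The onboarding reaches the demo via the onboarding → the client call → the demo.
The retro reaches the demo via the retro → the client call → the demo.
That's the all-hands, the client call, the handoff, the kickoff, the onboarding, and the retro — 6 in all.

6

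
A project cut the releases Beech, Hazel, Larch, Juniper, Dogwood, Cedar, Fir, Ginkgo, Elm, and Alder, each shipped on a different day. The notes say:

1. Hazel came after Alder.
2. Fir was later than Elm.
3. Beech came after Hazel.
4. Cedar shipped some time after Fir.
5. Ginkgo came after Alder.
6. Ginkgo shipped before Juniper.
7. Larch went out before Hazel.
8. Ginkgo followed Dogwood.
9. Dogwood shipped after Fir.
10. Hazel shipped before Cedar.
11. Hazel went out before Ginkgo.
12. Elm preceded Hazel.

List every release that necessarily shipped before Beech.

Alder, Elm, Hazel, Larch

Directly stated before Beech: Hazel.
Alder reaches Beech via Alder → Hazel → Beech.
Elm reaches Beech via Elm → Hazel → Beech.
Larch reaches Beech via Larch → Hazel → Beech.
No chain forces Dogwood (or any of the others) ahead of Beech.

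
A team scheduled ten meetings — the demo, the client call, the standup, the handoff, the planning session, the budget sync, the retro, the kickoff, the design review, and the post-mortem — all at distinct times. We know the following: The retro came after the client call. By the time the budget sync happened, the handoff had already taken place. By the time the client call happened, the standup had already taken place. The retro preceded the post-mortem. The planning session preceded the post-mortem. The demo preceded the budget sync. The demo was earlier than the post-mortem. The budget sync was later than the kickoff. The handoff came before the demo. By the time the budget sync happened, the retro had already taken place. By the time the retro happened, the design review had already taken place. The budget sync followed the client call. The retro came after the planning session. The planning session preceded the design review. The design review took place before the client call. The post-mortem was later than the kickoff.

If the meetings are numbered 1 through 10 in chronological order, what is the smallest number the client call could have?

The design review, the planning session, and the standup must all come before the client call — 3 forced predecessors.
Nothing else is forced ahead of the client call, so its earliest slot is position 3 + 1 = 4.

4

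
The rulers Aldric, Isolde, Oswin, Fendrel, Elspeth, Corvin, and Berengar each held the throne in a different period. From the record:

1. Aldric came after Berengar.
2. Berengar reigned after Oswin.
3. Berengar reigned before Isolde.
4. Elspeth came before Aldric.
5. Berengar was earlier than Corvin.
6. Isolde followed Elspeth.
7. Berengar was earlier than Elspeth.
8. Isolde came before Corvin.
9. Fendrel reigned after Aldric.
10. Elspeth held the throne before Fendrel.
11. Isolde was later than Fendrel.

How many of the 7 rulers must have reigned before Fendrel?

4

Directly stated before Fendrel: Aldric and Elspeth.
Berengar reaches Fendrel via Berengar → Elspeth → Fendrel.
Oswin reaches Fendrel via Oswin → Berengar → Elspeth → Fendrel.
That's Aldric, Berengar, Elspeth, and Oswin — 4 in all.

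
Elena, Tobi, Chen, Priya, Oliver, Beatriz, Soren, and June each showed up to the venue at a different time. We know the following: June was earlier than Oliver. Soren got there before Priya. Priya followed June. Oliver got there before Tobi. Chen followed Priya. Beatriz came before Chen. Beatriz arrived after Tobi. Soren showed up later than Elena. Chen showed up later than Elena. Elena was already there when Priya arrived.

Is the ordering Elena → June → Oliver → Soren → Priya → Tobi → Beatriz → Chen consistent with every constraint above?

yes

Check each stated constraint against the proposed order — e.g. Elena is ahead of Priya; Elena is ahead of Chen. Every pair is in the required order; nothing is violated.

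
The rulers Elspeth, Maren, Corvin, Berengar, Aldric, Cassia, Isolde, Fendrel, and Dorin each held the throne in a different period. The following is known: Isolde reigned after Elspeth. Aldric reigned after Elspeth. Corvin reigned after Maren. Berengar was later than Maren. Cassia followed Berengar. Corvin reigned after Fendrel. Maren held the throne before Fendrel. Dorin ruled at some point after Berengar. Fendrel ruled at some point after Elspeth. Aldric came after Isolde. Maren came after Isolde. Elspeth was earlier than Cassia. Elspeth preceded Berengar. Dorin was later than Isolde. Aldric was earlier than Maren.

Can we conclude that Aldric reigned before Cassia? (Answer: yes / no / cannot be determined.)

yes

Chain the constraints: Aldric → Maren → Berengar → Cassia. Each link is directly stated, so Aldric comes before Cassia.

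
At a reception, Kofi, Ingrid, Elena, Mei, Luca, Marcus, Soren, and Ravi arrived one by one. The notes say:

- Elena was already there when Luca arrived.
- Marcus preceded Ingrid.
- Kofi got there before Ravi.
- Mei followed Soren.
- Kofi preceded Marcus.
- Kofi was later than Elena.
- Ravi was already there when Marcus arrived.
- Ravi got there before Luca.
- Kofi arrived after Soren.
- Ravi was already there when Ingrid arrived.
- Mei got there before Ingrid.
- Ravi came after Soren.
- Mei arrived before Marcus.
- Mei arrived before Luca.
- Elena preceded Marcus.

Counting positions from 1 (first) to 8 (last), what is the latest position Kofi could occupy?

Kofi must come before Ingrid, Luca, Marcus, and Ravi — 4 guests forced after them.
Everything else can be placed before Kofi in some valid order, so Kofi can sit as late as position 8 − 4 = 4.

4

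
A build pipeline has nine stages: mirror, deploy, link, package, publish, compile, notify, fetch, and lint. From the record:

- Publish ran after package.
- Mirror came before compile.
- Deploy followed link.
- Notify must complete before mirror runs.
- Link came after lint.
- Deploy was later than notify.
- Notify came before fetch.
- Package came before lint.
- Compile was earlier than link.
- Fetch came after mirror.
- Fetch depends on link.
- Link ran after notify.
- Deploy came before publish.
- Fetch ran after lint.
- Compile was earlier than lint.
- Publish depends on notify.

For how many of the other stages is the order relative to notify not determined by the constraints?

1

Forced after notify: compile, deploy, fetch, link, lint, mirror, and publish.
That leaves package with no forced order relative to notify — 1.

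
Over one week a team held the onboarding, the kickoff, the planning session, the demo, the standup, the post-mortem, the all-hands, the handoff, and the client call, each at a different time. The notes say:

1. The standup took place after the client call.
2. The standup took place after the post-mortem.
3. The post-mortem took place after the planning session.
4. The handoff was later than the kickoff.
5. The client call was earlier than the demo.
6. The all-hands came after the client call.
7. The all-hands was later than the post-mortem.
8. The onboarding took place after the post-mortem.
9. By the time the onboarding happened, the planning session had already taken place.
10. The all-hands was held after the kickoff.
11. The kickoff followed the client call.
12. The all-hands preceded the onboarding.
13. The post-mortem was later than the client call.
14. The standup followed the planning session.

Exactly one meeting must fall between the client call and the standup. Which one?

Tracing the constraints gives the client call → the post-mortem → the standup, so the post-mortem sits after the client call and before the standup.
No other meeting is forced both after the client call and before the standup.

the post-mortem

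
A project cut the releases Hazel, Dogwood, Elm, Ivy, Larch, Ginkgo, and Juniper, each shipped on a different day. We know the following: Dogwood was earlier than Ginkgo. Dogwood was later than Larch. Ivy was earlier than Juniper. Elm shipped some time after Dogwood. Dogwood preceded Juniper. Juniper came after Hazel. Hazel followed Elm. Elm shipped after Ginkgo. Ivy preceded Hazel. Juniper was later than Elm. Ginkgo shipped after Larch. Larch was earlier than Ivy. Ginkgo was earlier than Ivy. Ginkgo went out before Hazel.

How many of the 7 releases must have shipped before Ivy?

Directly stated before Ivy: Ginkgo and Larch.
Dogwood reaches Ivy via Dogwood → Ginkgo → Ivy.
No chain forces Elm (or any of the others) ahead of Ivy.
That's Dogwood, Ginkgo, and Larch — 3 in all.

3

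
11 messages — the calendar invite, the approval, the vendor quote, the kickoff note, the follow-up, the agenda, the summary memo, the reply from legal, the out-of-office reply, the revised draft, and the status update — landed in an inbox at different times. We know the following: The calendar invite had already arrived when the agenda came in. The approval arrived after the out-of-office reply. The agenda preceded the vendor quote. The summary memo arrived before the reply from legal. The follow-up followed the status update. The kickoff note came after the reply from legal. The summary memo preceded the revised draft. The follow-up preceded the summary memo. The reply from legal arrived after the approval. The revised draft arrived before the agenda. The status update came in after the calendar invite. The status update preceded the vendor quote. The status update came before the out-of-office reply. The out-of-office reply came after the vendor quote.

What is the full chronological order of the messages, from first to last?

the calendar invite, the status update, the follow-up, the summary memo, the revised draft, the agenda, the vendor quote, the out-of-office reply, the approval, the reply from legal, the kickoff note

The constraints fix every adjacent pair, so only one ordering works:
the calendar invite → the status update → the follow-up → the summary memo → the revised draft → the agenda → the vendor quote → the out-of-office reply → the approval → the reply from legal → the kickoff note.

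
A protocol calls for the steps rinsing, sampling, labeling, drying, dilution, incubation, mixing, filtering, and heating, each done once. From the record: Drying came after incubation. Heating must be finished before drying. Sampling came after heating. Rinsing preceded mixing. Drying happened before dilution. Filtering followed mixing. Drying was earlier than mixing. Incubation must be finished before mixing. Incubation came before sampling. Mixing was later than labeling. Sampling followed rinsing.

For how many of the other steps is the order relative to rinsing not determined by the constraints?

5

Forced after rinsing: filtering, mixing, and sampling.
That leaves dilution, drying, heating, incubation, and labeling with no forced order relative to rinsing — 5.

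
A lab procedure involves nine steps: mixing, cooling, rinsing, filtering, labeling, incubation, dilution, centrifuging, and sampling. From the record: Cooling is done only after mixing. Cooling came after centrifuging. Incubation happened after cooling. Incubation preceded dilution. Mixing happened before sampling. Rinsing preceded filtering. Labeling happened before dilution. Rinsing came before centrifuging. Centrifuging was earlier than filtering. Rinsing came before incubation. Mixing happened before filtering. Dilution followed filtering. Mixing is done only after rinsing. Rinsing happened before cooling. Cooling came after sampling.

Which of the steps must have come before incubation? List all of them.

Directly stated before incubation: cooling and rinsing.
Centrifuging reaches incubation via centrifuging → cooling → incubation.
Mixing reaches incubation via mixing → cooling → incubation.
Sampling reaches incubation via sampling → cooling → incubation.
No chain forces filtering (or any of the others) ahead of incubation.

centrifuging, cooling, mixing, rinsing, sampling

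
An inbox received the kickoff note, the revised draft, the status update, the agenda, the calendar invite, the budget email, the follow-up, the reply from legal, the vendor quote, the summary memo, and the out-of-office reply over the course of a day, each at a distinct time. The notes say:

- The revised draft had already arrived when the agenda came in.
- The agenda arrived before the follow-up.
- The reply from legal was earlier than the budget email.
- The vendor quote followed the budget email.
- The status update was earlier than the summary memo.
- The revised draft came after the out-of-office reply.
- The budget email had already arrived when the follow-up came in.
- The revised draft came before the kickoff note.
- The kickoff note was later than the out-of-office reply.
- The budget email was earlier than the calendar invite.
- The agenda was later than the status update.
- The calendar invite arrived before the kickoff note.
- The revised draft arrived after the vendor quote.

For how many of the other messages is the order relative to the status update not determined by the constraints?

7

Forced after the status update: the agenda, the follow-up, and the summary memo.
That leaves the budget email, the calendar invite, the kickoff note, the out-of-office reply, the reply from legal, the revised draft, and the vendor quote with no forced order relative to the status update — 7.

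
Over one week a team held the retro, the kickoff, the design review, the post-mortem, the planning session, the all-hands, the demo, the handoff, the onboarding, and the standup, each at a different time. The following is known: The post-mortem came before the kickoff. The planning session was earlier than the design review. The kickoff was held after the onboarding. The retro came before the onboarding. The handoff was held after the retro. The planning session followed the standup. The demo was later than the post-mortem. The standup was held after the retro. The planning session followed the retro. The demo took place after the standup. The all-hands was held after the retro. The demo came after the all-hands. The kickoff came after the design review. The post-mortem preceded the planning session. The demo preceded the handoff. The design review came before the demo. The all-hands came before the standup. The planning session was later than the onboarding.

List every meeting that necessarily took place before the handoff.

the all-hands, the demo, the design review, the onboarding, the planning session, the post-mortem, the retro, the standup

Directly stated before the handoff: the demo and the retro.
The all-hands reaches the handoff via the all-hands → the demo → the handoff.
The design review reaches the handoff via the design review → the demo → the handoff.
The onboarding reaches the handoff via the onboarding → the planning session → the design review → the demo → the handoff.
Likewise the planning session, the post-mortem, and the standup each reach the handoff by chaining the stated constraints.
No chain forces the kickoff ahead of the handoff.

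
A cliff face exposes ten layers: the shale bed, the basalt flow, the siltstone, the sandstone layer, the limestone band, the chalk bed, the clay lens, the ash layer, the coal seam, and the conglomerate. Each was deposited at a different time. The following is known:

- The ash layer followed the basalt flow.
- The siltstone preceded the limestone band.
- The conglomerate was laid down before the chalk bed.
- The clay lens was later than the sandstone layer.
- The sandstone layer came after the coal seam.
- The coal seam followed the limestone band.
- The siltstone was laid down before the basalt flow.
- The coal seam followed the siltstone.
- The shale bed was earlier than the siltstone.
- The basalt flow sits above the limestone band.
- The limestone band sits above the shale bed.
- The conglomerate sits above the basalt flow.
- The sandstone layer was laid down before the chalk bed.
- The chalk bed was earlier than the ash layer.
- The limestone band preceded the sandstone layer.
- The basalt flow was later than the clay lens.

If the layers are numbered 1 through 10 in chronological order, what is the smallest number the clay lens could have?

The coal seam, the limestone band, the sandstone layer, the shale bed, and the siltstone must all come before the clay lens — 5 forced predecessors.
Nothing else is forced ahead of the clay lens, so its earliest slot is position 5 + 1 = 6.

6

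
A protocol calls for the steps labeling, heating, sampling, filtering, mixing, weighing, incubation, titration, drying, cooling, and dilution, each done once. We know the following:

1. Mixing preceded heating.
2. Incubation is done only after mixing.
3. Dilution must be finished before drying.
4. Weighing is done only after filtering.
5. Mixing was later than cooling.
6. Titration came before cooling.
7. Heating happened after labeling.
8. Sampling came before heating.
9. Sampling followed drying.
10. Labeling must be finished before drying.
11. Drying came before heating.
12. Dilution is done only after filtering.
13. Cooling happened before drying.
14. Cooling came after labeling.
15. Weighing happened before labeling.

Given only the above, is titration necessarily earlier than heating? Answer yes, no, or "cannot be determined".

yes

Chain the constraints: titration → cooling → mixing → heating. Each link is directly stated, so titration comes before heating.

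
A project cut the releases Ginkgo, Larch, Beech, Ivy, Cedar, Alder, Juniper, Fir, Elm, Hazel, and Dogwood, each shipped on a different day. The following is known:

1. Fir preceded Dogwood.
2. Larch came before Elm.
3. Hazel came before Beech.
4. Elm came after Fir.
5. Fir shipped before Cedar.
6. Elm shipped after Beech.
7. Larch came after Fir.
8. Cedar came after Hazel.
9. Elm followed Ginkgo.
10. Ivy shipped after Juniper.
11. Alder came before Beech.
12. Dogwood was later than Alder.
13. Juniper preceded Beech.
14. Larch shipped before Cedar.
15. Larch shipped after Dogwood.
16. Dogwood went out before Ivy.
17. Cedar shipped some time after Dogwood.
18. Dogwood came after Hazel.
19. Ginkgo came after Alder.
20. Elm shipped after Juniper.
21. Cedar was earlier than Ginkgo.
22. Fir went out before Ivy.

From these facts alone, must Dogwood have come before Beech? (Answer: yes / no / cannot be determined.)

No chain of stated constraints runs from Dogwood to Beech, and none runs from Beech to Dogwood either.
So the relative order of Dogwood and Beech is not fixed by the given facts.

cannot be determined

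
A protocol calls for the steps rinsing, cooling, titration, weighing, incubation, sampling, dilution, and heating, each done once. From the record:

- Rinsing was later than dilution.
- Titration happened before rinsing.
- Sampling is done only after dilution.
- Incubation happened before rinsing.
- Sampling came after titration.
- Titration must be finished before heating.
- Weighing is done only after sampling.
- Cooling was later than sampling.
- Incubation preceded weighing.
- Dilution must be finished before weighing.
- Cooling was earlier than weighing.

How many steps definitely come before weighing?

5

Directly stated before weighing: cooling, dilution, incubation, and sampling.
Titration reaches weighing via titration → sampling → weighing.
That's cooling, dilution, incubation, sampling, and titration — 5 in all.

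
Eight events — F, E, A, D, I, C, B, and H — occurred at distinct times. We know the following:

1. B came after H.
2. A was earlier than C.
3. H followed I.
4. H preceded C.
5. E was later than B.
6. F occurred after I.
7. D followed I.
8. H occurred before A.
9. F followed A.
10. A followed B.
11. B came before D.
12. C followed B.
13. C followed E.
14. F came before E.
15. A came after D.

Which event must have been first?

I has a chain of constraints placing it before every other event, so I must be first.

I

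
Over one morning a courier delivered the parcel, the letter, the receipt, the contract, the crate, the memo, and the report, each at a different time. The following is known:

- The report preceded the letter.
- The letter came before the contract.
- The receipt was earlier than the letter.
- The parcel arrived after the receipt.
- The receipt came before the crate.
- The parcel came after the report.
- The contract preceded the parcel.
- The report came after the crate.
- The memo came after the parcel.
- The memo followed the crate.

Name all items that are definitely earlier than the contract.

the crate, the letter, the receipt, the report

Directly stated before the contract: the letter.
The crate reaches the contract via the crate → the report → the letter → the contract.
The receipt reaches the contract via the receipt → the letter → the contract.
The report reaches the contract via the report → the letter → the contract.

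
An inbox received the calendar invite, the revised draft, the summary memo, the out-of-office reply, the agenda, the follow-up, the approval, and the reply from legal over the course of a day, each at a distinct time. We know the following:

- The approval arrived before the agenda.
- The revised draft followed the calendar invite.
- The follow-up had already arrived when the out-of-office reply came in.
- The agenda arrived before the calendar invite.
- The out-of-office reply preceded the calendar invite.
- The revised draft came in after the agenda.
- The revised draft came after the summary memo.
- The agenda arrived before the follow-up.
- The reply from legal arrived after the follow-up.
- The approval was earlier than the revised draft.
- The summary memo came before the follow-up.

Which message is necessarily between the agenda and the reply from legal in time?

Tracing the constraints gives the agenda → the follow-up → the reply from legal, so the follow-up sits after the agenda and before the reply from legal.
No other message is forced both after the agenda and before the reply from legal.

the follow-up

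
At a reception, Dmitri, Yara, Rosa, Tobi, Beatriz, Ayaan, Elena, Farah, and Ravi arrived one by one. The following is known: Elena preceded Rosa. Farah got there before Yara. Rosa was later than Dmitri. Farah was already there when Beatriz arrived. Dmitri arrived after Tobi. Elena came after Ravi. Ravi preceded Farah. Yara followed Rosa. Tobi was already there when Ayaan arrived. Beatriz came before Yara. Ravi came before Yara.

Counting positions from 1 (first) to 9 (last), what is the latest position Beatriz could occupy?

8

Beatriz must come before Yara — 1 guest forced after them.
Everything else can be placed before Beatriz in some valid order, so Beatriz can sit as late as position 9 − 1 = 8.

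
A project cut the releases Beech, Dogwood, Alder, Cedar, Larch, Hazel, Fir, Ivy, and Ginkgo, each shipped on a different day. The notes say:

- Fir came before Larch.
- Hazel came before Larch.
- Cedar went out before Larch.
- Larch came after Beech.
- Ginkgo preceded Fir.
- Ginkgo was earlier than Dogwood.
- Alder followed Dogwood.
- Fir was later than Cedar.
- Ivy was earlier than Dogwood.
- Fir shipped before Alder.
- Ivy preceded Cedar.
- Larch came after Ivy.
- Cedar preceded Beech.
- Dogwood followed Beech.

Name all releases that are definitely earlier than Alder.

Beech, Cedar, Dogwood, Fir, Ginkgo, Ivy

Directly stated before Alder: Dogwood and Fir.
Beech reaches Alder via Beech → Dogwood → Alder.
Cedar reaches Alder via Cedar → Fir → Alder.
Ginkgo reaches Alder via Ginkgo → Fir → Alder.
Likewise Ivy reaches Alder by chaining the stated constraints.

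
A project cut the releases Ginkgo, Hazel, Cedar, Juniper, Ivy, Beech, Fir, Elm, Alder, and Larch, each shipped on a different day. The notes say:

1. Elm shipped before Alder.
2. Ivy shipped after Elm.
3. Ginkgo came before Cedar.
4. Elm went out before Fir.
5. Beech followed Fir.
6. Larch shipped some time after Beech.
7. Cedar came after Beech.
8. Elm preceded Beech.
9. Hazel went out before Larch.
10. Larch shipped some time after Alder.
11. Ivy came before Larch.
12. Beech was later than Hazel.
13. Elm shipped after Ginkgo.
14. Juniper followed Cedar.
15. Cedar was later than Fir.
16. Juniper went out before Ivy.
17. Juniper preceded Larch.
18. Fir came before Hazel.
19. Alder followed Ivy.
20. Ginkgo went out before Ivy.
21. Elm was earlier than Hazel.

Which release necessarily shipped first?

Ginkgo has a chain of constraints placing it before every other release, so Ginkgo must be first.

Ginkgo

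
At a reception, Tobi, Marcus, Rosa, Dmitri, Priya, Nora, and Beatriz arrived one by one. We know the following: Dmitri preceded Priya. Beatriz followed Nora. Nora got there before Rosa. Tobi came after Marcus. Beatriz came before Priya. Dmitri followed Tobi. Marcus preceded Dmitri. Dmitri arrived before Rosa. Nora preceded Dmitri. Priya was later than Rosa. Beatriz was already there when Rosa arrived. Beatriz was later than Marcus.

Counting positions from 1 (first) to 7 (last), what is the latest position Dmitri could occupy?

5

Dmitri must come before Priya and Rosa — 2 guests forced after them.
Everything else can be placed before Dmitri in some valid order, so Dmitri can sit as late as position 7 − 2 = 5.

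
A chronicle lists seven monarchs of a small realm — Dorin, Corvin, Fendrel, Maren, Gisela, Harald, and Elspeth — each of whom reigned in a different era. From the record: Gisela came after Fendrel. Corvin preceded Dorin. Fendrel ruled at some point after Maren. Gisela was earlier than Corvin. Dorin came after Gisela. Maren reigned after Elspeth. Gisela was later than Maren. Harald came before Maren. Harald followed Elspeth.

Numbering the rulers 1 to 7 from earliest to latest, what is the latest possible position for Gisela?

5

Gisela must come before Corvin and Dorin — 2 rulers forced after them.
Everything else can be placed before Gisela in some valid order, so Gisela can sit as late as position 7 − 2 = 5.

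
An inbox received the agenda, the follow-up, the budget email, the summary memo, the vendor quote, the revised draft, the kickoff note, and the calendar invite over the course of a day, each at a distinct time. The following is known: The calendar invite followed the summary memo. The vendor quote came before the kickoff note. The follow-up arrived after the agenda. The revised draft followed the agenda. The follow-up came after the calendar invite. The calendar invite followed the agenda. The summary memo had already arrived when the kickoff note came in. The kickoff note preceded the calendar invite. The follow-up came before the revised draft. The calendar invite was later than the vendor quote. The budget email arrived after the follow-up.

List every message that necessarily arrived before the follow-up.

Directly stated before the follow-up: the agenda and the calendar invite.
The kickoff note reaches the follow-up via the kickoff note → the calendar invite → the follow-up.
The summary memo reaches the follow-up via the summary memo → the calendar invite → the follow-up.
The vendor quote reaches the follow-up via the vendor quote → the calendar invite → the follow-up.

the agenda, the calendar invite, the kickoff note, the summary memo, the vendor quote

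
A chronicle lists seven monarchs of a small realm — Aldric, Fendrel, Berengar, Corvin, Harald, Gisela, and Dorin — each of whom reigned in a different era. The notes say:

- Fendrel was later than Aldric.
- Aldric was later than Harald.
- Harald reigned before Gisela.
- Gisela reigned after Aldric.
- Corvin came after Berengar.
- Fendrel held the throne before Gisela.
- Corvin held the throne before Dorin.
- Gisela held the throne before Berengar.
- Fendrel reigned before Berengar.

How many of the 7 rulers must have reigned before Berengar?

4

Directly stated before Berengar: Fendrel and Gisela.
Aldric reaches Berengar via Aldric → Fendrel → Berengar.
Harald reaches Berengar via Harald → Gisela → Berengar.
No chain forces Corvin (or any of the others) ahead of Berengar.
That's Aldric, Fendrel, Gisela, and Harald — 4 in all.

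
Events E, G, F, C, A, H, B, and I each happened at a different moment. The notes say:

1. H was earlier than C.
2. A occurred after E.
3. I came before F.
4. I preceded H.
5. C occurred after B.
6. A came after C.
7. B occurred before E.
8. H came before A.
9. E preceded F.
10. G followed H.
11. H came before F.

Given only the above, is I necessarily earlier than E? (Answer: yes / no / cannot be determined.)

No chain of stated constraints runs from I to E, and none runs from E to I either.
So the relative order of I and E is not fixed by the given facts.

cannot be determined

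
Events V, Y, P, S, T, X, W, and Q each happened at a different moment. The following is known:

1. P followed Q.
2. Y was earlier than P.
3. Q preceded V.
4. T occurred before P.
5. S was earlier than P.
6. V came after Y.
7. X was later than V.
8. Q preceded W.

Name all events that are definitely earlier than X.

Directly stated before X: V.
Q reaches X via Q → V → X.
Y reaches X via Y → V → X.

Q, V, Y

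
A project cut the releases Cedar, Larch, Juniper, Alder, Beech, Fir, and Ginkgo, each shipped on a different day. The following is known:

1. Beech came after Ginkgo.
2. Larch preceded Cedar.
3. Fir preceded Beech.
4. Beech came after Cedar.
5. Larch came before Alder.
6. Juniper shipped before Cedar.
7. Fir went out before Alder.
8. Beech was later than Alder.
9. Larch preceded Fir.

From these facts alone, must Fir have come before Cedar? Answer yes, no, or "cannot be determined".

No chain of stated constraints runs from Fir to Cedar, and none runs from Cedar to Fir either.
So the relative order of Fir and Cedar is not fixed by the given facts.

cannot be determined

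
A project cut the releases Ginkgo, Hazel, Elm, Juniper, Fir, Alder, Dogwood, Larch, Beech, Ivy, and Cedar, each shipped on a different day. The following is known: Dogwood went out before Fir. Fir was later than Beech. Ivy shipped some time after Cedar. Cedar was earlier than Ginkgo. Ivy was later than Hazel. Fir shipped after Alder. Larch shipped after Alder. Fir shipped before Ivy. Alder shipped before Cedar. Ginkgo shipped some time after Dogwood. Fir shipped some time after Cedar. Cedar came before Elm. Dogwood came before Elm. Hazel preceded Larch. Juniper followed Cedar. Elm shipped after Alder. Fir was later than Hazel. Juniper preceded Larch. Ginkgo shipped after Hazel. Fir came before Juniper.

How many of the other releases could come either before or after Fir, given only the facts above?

Forced before Fir: Alder, Beech, Cedar, Dogwood, and Hazel; forced after Fir: Ivy, Juniper, and Larch.
That leaves Elm and Ginkgo with no forced order relative to Fir — 2.

2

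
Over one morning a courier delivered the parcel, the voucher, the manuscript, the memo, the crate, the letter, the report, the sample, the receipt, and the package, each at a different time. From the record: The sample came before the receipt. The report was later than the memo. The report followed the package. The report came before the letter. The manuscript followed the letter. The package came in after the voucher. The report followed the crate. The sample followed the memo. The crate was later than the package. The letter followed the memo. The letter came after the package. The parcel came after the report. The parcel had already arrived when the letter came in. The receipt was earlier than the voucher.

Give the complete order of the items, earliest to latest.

the memo, the sample, the receipt, the voucher, the package, the crate, the report, the parcel, the letter, the manuscript

The constraints fix every adjacent pair, so only one ordering works:
the memo → the sample → the receipt → the voucher → the package → the crate → the report → the parcel → the letter → the manuscript.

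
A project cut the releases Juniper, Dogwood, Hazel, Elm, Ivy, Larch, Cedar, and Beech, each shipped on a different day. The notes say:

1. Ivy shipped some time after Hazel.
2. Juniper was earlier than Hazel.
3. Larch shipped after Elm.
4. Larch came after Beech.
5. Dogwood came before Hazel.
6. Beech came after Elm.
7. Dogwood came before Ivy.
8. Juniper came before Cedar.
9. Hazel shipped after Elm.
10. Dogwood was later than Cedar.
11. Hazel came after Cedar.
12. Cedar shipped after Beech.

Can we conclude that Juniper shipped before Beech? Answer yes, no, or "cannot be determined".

No chain of stated constraints runs from Juniper to Beech, and none runs from Beech to Juniper either.
So the relative order of Juniper and Beech is not fixed by the given facts.

cannot be determined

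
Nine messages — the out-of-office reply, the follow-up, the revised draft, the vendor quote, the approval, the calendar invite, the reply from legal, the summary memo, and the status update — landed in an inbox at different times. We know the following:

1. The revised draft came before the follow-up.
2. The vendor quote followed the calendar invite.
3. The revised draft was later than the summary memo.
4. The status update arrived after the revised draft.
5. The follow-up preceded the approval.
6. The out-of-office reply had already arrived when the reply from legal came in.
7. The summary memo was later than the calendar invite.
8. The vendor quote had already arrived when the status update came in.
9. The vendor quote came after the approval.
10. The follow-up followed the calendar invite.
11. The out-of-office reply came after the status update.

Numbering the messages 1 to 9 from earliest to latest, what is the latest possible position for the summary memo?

The summary memo must come before the approval, the follow-up, the out-of-office reply, the reply from legal, the revised draft, the status update, and the vendor quote — 7 messages forced after it.
Everything else can be placed before the summary memo in some valid order, so the summary memo can sit as late as position 9 − 7 = 2.

2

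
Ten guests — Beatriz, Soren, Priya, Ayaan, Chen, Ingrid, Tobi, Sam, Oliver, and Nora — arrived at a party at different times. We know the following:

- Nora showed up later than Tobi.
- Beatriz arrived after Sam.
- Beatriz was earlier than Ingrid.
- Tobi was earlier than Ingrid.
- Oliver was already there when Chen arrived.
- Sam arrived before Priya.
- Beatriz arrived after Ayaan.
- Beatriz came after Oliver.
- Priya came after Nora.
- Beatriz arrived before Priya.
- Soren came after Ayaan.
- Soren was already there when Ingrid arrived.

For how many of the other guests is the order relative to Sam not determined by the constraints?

6

Forced after Sam: Beatriz, Ingrid, and Priya.
That leaves Ayaan, Chen, Nora, Oliver, Soren, and Tobi with no forced order relative to Sam — 6.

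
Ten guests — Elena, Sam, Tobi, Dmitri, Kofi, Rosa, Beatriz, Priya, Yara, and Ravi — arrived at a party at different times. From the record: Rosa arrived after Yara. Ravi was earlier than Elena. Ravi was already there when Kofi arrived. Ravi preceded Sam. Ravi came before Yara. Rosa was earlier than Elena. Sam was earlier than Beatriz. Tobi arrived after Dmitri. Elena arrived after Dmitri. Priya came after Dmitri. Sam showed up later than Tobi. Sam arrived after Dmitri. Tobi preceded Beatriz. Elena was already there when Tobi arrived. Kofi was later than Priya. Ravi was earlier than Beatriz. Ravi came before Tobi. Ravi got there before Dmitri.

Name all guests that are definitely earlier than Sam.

Dmitri, Elena, Ravi, Rosa, Tobi, Yara

Directly stated before Sam: Dmitri, Ravi, and Tobi.
Elena reaches Sam via Elena → Tobi → Sam.
Rosa reaches Sam via Rosa → Elena → Tobi → Sam.
Yara reaches Sam via Yara → Rosa → Elena → Tobi → Sam.
No chain forces Kofi (or any of the others) ahead of Sam.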